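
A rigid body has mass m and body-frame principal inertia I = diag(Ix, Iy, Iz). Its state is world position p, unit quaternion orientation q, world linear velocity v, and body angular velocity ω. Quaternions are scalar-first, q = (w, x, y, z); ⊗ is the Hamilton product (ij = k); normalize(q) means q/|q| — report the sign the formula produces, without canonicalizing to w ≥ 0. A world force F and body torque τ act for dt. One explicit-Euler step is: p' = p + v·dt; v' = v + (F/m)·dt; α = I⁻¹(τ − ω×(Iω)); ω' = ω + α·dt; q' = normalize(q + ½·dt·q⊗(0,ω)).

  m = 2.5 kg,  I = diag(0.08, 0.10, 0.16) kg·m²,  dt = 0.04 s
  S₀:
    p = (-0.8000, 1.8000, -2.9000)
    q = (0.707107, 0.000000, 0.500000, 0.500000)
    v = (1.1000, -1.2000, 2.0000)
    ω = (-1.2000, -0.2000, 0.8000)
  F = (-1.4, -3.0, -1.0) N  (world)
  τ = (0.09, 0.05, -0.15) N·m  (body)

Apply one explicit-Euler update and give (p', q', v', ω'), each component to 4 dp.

ω×(Iω) gyroscopic = (-0.0096, 0.0768, 0.0048)
α = I⁻¹(τ − ω×Iω) = (1.2450, -0.2680, -0.9675)
new body rate ω' = (-1.1502, -0.2107, 0.7613)
q⊗(0,ω) = (-0.3000000, -0.3485284, -0.7414214, 1.1656856)
updated quaternion q' = (0.7008, -0.0070, 0.4850, 0.5231)
p' = p + v·dt = (-0.7560, 1.7520, -2.8200)
v + (F/m)dt = (1.0776, -1.2480, 1.9840)

p' = (-0.7560, 1.7520, -2.8200)
q' = (0.7008, -0.0070, 0.4850, 0.5231)
v' = (1.0776, -1.2480, 1.9840)
ω' = (-1.1502, -0.2107, 0.7613)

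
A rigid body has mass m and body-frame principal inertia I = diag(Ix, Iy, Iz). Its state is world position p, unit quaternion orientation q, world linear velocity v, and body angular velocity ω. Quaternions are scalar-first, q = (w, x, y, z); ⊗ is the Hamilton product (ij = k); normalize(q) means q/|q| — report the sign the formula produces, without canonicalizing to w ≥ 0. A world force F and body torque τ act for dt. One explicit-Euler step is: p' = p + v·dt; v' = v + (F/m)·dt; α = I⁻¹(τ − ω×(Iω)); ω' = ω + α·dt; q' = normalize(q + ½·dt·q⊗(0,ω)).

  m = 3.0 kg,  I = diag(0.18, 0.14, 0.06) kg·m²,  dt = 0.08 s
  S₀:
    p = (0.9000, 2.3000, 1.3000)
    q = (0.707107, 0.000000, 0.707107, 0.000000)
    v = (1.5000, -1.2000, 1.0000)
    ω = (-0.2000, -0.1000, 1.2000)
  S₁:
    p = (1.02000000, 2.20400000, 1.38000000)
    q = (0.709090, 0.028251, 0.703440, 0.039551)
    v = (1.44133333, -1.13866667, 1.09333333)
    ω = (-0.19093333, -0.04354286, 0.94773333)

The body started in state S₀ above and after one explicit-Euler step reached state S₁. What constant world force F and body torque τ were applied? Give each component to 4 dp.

Δv = v₁−v₀ = (-0.05866667, 0.06133333, 0.09333333)
F = m·Δv/dt = (-2.2000, 2.3000, 3.5000)
Δω = ω₁−ω₀ = (0.00906667, 0.05645714, -0.25226667)
gyro term ω₀×Iω₀ = (0.0096, -0.0288, -0.0008)
applied torque τ = (0.0300, 0.0700, -0.1900)

F = (-2.2000, 2.3000, 3.5000)
τ = (0.0300, 0.0700, -0.1900)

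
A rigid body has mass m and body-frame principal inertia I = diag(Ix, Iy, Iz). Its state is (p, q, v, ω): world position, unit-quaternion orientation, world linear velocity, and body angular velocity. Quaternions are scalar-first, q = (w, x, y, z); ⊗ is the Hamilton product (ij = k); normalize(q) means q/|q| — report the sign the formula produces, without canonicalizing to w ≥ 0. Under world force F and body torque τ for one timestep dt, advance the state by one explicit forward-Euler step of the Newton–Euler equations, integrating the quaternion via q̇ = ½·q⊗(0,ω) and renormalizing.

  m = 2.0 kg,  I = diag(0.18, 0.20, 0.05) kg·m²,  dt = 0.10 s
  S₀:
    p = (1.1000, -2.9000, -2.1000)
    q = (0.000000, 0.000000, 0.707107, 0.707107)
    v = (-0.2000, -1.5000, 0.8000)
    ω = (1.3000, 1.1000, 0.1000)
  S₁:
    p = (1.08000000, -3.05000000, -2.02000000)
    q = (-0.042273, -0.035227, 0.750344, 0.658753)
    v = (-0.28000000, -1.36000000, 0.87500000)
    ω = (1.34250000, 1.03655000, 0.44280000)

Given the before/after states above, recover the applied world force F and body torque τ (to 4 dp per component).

F = (-1.6000, 2.8000, 1.5000)
τ = (0.0600, -0.1100, 0.2000)

rate change Δω = (0.04250000, -0.06345000, 0.34280000)
ω₀×(Iω₀) = (-0.0165, 0.0169, 0.0286)
τ = I·(Δω/dt) + ω₀×(Iω₀) = (0.0600, -0.1100, 0.2000)
Δv = v₁−v₀ = (-0.08000000, 0.14000000, 0.07500000)
applied force F = (-1.6000, 2.8000, 1.5000)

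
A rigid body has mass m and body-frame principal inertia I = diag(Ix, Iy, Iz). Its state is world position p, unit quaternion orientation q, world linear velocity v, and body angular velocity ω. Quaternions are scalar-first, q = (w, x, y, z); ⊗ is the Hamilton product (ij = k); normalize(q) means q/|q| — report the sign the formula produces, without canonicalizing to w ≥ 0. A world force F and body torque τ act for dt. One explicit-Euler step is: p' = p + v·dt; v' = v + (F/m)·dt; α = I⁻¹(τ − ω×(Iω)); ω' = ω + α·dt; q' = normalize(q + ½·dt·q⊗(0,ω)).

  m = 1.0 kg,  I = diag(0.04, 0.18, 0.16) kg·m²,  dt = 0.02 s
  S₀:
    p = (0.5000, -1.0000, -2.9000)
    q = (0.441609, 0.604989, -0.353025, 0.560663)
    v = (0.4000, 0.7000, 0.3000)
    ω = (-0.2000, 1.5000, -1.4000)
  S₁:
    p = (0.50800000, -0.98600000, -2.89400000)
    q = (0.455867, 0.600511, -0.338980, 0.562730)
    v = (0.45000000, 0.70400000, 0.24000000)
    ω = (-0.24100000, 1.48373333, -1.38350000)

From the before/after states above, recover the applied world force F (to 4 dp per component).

velocity change Δv = (0.05000000, 0.00400000, -0.06000000)
F = m·Δv/dt = (2.5000, 0.2000, -3.0000)

F = (2.5000, 0.2000, -3.0000)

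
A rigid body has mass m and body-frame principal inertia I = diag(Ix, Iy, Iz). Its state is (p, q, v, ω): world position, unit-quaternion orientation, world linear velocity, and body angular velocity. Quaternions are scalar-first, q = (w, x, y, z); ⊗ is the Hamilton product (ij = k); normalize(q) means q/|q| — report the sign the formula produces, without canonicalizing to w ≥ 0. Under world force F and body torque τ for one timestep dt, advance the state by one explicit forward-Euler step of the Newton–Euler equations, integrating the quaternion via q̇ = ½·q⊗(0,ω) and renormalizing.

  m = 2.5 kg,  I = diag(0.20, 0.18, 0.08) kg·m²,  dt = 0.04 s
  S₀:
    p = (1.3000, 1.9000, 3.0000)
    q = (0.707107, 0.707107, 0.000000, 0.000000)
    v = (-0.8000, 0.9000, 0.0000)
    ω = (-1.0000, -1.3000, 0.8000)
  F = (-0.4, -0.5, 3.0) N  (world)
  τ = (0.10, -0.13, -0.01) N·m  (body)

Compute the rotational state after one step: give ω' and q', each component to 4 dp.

ω' = (-1.0008, -1.3076, 0.8080)
q' = (0.7208, 0.6925, -0.0297, -0.0071)

gyro term ω×Iω = (0.1040, -0.0960, -0.0260)
(τ − ω×Iω)/I = (-0.0200, -0.1889, 0.2000)
ω' = ω + α·dt = (-1.0008, -1.3076, 0.8080)
2q̇ = q⊗(0,ω) = (0.7071070, -0.7071070, -1.4849247, -0.3535535)
updated quaternion q' = (0.7208, 0.6925, -0.0297, -0.0071)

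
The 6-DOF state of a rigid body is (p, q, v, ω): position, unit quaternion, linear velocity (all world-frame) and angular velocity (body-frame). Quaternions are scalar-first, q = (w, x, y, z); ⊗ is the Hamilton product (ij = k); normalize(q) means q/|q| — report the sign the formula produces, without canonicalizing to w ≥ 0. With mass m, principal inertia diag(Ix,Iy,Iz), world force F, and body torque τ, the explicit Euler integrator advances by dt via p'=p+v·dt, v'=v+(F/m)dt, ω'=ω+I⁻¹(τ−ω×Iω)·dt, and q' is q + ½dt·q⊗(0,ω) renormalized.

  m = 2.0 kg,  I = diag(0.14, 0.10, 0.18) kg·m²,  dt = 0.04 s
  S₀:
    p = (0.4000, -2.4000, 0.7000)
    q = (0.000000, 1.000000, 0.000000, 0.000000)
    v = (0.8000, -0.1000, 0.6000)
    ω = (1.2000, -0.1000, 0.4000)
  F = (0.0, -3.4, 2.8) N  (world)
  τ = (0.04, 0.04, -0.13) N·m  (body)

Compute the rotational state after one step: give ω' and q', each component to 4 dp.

ω' = (1.2123, -0.0763, 0.3700)
q' = (-0.0240, 0.9997, -0.0080, -0.0020)

(τ − ω×Iω)/I = (0.3086, 0.5920, -0.7489)
ω + α·dt = (1.2123, -0.0763, 0.3700)
2q̇ = q⊗(0,ω) = (-1.2000000, 0.0000000, -0.4000000, -0.1000000)
updated quaternion q' = (-0.0240, 0.9997, -0.0080, -0.0020)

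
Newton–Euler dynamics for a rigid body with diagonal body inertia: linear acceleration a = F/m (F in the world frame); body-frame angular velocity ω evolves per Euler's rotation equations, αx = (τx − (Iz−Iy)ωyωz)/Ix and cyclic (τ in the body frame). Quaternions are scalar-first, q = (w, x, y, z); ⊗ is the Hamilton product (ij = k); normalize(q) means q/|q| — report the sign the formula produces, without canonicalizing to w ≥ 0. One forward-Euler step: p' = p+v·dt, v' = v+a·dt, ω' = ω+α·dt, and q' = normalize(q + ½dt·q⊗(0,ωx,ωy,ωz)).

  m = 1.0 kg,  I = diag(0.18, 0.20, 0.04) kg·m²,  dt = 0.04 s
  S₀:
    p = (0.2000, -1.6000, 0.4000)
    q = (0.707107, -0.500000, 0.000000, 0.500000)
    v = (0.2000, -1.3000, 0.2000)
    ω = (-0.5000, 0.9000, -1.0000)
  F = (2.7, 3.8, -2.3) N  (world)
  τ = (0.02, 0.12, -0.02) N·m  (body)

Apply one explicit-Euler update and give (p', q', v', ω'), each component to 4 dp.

α = I⁻¹(τ − ω×Iω) = (-0.6889, 0.2500, -0.2750)
ω' = ω + α·dt = (-0.5276, 0.9100, -1.0110)
q⊗(0,ω) = (0.2500000, -0.8035535, -0.1136037, -1.1571070)
q' = normalize(q + ½dt·q⊗(0,ω)) = (0.7118, -0.5159, -0.0023, 0.4767)
p' = p + v·dt = (0.2080, -1.6520, 0.4080)
v + (F/m)dt = (0.3080, -1.1480, 0.1080)

p' = (0.2080, -1.6520, 0.4080)
q' = (0.7118, -0.5159, -0.0023, 0.4767)
v' = (0.3080, -1.1480, 0.1080)
ω' = (-0.5276, 0.9100, -1.0110)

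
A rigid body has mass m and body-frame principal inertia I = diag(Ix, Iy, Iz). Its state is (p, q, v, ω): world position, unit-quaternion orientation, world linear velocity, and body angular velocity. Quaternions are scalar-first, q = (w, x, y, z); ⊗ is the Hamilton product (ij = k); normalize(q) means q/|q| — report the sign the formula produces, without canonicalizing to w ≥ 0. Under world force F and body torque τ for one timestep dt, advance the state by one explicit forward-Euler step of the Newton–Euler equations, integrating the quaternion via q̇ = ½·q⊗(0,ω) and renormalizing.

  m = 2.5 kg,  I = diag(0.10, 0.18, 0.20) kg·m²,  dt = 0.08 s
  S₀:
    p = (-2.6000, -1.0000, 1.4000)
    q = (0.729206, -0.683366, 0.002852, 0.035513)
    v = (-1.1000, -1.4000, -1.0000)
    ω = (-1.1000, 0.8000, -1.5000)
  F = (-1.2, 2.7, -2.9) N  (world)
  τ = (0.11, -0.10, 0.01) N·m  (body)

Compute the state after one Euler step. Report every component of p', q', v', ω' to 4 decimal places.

p' = (-2.6880, -1.1120, 1.3200)
q' = (0.6989, -0.7144, -0.0163, -0.0299)
v' = (-1.1384, -1.3136, -1.0928)
ω' = (-0.9928, 0.8289, -1.4678)

precession coupling ω×(Iω) = (-0.0240, -0.1650, -0.0704)
angular accel α = (1.3400, 0.3611, 0.4020)
ω + α·dt = (-0.9928, 0.8289, -1.4678)
q⊗(0,ω) = (-0.7007147, -0.8348150, -0.4807485, -1.6373646)
q' = normalize(q + ½dt·q⊗(0,ω)) = (0.6989, -0.7144, -0.0163, -0.0299)
a = (-0.4800, 1.0800, -1.1600)
new position p' = (-2.6880, -1.1120, 1.3200)
v + (F/m)dt = (-1.1384, -1.3136, -1.0928)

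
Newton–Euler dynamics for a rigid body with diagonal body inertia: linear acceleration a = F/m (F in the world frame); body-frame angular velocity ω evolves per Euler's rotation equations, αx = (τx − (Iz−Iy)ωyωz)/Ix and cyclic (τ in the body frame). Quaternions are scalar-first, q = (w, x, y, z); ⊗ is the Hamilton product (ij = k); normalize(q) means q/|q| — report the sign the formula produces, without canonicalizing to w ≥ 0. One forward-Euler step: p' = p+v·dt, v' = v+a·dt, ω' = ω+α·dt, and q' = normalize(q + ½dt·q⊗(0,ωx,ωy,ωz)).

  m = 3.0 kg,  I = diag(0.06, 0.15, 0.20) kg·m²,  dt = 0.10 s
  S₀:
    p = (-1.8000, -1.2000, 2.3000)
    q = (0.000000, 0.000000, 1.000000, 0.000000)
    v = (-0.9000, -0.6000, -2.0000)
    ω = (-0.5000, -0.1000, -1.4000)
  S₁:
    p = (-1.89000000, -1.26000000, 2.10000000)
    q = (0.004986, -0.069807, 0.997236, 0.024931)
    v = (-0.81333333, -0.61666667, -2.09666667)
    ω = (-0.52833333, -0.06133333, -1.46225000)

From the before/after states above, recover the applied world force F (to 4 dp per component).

v₁ − v₀ = (0.08666667, -0.01666667, -0.09666667)
F = m·Δv/dt = (2.6000, -0.5000, -2.9000)

F = (2.6000, -0.5000, -2.9000)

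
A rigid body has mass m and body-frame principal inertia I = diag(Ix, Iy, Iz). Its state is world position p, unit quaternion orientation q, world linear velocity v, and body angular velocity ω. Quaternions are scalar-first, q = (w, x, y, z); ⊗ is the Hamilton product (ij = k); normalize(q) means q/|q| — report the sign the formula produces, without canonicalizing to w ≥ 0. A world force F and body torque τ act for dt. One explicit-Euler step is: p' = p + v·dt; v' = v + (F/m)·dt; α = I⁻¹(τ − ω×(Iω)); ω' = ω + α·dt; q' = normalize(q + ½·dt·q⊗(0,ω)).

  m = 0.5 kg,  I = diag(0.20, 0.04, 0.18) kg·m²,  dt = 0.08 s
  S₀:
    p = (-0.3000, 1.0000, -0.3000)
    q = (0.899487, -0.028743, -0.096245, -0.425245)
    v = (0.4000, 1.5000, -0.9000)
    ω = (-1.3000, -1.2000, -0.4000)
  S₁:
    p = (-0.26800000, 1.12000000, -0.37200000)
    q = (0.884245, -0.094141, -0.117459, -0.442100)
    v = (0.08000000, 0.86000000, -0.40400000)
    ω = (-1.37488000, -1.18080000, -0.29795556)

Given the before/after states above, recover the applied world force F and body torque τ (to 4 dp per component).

Δv = v₁−v₀ = (-0.32000000, -0.64000000, 0.49600000)
applied force F = (-2.0000, -4.0000, 3.1000)
rate change Δω = (-0.07488000, 0.01920000, 0.10204444)
gyro term ω₀×Iω₀ = (0.0672, 0.0104, -0.2496)
I·α + gyro = (-0.1200, 0.0200, -0.0200)

F = (-2.0000, -4.0000, 3.1000)
τ = (-0.1200, 0.0200, -0.0200)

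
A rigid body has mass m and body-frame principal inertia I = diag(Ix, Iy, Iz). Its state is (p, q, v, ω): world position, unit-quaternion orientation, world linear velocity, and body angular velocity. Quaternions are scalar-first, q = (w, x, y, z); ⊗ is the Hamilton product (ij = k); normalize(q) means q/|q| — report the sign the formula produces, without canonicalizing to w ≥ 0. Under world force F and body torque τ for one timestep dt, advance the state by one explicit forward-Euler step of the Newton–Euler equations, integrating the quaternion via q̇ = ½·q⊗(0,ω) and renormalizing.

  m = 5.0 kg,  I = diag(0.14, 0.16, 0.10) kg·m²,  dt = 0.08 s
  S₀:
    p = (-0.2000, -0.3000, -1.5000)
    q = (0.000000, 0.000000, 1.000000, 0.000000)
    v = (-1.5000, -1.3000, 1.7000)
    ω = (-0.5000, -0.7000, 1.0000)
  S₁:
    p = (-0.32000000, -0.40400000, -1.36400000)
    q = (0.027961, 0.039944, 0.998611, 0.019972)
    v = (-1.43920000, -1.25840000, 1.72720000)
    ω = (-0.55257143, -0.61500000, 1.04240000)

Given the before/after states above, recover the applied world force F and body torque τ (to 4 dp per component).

rate change Δω = (-0.05257143, 0.08500000, 0.04240000)
applied torque τ = (-0.0500, 0.1500, 0.0600)
v₁ − v₀ = (0.06080000, 0.04160000, 0.02720000)
F = m·Δv/dt = (3.8000, 2.6000, 1.7000)

F = (3.8000, 2.6000, 1.7000)
τ = (-0.0500, 0.1500, 0.0600)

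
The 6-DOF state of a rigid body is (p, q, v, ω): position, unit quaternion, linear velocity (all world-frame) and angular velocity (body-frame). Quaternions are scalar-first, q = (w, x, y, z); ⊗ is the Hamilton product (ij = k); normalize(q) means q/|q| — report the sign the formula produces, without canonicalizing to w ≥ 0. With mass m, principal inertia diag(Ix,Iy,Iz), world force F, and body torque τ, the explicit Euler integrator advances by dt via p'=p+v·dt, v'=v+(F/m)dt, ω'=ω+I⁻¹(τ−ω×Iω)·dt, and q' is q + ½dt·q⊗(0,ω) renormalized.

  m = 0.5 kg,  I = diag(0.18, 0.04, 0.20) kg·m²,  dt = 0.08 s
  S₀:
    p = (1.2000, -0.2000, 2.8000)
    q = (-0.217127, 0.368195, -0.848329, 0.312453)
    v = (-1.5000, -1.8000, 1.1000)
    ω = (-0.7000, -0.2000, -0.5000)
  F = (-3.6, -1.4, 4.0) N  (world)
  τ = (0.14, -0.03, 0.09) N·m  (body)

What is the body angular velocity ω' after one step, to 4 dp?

ω' = (-0.6449, -0.2460, -0.4562)

angular accel α = (0.6889, -0.5750, 0.5480)
new body rate ω' = (-0.6449, -0.2460, -0.4562)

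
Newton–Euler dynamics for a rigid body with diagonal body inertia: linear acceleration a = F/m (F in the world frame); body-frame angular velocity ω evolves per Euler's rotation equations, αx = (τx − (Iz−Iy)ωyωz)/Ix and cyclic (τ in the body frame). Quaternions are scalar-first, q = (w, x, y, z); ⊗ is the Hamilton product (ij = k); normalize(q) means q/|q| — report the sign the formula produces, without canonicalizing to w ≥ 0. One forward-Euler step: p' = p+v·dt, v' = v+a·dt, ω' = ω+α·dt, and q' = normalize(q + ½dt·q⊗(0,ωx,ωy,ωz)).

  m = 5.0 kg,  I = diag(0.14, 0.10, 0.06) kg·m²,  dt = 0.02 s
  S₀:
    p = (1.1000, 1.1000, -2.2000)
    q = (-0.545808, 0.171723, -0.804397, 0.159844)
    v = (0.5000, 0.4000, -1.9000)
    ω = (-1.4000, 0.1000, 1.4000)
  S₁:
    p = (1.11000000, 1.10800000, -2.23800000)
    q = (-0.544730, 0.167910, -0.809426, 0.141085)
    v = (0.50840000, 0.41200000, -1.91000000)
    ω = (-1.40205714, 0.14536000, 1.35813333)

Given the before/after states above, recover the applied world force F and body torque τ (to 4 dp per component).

F = (2.1000, 3.0000, -2.5000)
τ = (-0.0200, 0.0700, -0.1200)

Δv = v₁−v₀ = (0.00840000, 0.01200000, -0.01000000)
m·(v₁−v₀)/dt = (2.1000, 3.0000, -2.5000)
ω₁ − ω₀ = (-0.00205714, 0.04536000, -0.04186667)
applied torque τ = (-0.0200, 0.0700, -0.1200)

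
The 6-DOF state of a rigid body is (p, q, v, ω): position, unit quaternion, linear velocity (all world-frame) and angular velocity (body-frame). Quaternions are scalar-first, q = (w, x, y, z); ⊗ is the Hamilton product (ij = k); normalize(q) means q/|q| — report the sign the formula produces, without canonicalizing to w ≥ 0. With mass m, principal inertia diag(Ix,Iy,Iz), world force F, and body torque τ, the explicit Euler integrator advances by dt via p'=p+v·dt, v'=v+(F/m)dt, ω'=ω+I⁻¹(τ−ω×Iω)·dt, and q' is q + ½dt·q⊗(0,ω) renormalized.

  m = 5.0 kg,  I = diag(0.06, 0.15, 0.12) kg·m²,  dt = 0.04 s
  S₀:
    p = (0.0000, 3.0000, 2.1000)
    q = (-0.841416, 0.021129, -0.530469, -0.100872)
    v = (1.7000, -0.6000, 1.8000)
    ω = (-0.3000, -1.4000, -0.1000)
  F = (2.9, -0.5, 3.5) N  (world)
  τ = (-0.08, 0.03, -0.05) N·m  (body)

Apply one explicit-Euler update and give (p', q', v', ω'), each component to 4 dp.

gyro term ω×Iω = (-0.0042, -0.0018, 0.0378)
angular accel α = (-1.2633, 0.2120, -0.7317)
ω + α·dt = (-0.3505, -1.3915, -0.1293)
q⊗(0,ω) = (-0.7464051, 0.1642509, 1.2103569, -0.1045797)
q + ½dt·q⊗(0,ω), renormalized = (-0.8560, 0.0244, -0.5061, -0.1029)
linear accel F/m = (0.5800, -0.1000, 0.7000)
p + v·dt = (0.0680, 2.9760, 2.1720)
new velocity v' = (1.7232, -0.6040, 1.8280)

p' = (0.0680, 2.9760, 2.1720)
q' = (-0.8560, 0.0244, -0.5061, -0.1029)
v' = (1.7232, -0.6040, 1.8280)
ω' = (-0.3505, -1.3915, -0.1293)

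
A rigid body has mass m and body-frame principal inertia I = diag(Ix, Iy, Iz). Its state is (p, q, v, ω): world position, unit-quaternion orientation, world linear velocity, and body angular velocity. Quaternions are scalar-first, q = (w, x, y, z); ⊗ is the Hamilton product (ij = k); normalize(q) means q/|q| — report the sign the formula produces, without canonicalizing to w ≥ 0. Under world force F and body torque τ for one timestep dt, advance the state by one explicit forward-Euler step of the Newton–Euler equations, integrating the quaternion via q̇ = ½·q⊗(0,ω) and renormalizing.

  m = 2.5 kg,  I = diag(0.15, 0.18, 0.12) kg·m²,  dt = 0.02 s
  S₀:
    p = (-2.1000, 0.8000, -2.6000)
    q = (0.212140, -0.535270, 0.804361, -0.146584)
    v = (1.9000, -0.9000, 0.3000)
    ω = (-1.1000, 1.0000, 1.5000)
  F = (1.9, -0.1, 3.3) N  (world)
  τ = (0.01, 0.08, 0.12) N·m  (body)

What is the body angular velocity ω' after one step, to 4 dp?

precession coupling ω×(Iω) = (-0.0900, -0.0495, -0.0330)
angular accel α = (0.6667, 0.7194, 1.2750)
new body rate ω' = (-1.0867, 1.0144, 1.5255)

ω' = (-1.0867, 1.0144, 1.5255)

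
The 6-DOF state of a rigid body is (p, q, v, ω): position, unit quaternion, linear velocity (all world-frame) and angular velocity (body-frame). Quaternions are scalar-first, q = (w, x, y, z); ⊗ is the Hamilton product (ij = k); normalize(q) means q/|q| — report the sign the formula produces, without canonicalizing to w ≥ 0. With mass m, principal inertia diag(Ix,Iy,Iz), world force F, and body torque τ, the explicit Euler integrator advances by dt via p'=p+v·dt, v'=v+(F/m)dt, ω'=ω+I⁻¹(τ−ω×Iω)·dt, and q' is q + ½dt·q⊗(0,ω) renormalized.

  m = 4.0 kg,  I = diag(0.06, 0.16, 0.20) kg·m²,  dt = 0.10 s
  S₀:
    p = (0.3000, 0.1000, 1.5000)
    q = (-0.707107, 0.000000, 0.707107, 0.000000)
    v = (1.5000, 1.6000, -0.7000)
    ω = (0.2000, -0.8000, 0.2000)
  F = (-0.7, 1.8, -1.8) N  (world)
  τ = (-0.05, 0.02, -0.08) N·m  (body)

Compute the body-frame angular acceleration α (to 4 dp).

α = (-0.7267, 0.1600, -0.3200)

precession coupling ω×(Iω) = (-0.0064, -0.0056, -0.0160)
angular accel α = (-0.7267, 0.1600, -0.3200)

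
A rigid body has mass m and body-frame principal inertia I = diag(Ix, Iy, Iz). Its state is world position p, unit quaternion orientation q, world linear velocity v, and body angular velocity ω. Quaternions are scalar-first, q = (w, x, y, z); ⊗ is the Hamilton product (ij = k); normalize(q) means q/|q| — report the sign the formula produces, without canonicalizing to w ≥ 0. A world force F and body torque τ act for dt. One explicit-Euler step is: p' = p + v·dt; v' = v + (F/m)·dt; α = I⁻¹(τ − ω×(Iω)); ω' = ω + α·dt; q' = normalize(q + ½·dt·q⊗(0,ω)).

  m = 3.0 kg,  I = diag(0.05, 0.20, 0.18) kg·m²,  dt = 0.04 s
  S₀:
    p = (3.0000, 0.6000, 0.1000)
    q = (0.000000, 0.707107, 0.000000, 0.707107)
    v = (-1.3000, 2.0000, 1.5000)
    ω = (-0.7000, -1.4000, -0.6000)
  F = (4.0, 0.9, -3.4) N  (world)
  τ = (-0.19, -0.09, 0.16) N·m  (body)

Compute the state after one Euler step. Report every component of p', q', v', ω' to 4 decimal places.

(τ − ω×Iω)/I = (-3.4640, -0.1770, 0.0722)
ω' = ω + α·dt = (-0.8386, -1.4071, -0.5971)
Hamilton product q⊗(0,ω) = (0.9192391, 0.9899498, -0.0707107, -0.9899498)
q + ½dt·q⊗(0,ω), renormalized = (0.0184, 0.7265, -0.0014, 0.6869)
linear accel F/m = (1.3333, 0.3000, -1.1333)
p + v·dt = (2.9480, 0.6800, 0.1600)
v' = v + a·dt = (-1.2467, 2.0120, 1.4547)

p' = (2.9480, 0.6800, 0.1600)
q' = (0.0184, 0.7265, -0.0014, 0.6869)
v' = (-1.2467, 2.0120, 1.4547)
ω' = (-0.8386, -1.4071, -0.5971)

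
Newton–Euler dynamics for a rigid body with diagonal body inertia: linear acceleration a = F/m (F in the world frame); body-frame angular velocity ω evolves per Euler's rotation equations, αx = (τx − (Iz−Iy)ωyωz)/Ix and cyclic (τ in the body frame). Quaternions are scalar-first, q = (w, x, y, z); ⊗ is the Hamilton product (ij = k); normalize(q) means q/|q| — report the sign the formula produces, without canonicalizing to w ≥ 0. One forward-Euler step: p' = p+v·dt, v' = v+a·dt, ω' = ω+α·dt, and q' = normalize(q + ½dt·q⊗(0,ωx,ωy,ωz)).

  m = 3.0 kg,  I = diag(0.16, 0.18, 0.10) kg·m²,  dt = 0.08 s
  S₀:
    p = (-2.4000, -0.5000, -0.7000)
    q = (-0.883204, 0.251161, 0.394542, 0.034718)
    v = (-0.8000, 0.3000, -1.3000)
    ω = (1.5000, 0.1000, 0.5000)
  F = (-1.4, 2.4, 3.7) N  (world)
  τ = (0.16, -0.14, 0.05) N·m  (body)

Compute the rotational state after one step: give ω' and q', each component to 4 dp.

ω' = (1.5820, 0.0178, 0.5376)
q' = (-0.8987, 0.2055, 0.3873, -0.0056)

α = I⁻¹(τ − ω×Iω) = (1.0250, -1.0278, 0.4700)
ω + α·dt = (1.5820, 0.0178, 0.5376)
Hamilton product q⊗(0,ω) = (-0.4335547, -1.1310068, -0.1618239, -1.0082989)
q' = normalize(q + ½dt·q⊗(0,ω)) = (-0.8987, 0.2055, 0.3873, -0.0056)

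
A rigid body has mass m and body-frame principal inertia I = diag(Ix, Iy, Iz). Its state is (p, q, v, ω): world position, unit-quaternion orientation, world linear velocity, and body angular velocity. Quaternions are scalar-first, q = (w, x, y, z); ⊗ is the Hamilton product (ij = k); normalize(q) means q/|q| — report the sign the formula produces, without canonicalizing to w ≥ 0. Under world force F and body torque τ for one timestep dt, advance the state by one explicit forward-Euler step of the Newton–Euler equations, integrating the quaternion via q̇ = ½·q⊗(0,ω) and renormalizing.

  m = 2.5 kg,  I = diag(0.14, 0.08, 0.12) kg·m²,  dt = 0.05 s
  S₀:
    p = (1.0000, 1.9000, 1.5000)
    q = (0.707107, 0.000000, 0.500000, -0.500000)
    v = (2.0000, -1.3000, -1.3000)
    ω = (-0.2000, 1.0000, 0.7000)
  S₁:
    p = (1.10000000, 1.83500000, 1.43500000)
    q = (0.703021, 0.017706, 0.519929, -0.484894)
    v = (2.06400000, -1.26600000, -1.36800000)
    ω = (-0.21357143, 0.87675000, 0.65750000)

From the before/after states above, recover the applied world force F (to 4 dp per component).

F = (3.2000, 1.7000, -3.4000)

velocity change Δv = (0.06400000, 0.03400000, -0.06800000)
m·(v₁−v₀)/dt = (3.2000, 1.7000, -3.4000)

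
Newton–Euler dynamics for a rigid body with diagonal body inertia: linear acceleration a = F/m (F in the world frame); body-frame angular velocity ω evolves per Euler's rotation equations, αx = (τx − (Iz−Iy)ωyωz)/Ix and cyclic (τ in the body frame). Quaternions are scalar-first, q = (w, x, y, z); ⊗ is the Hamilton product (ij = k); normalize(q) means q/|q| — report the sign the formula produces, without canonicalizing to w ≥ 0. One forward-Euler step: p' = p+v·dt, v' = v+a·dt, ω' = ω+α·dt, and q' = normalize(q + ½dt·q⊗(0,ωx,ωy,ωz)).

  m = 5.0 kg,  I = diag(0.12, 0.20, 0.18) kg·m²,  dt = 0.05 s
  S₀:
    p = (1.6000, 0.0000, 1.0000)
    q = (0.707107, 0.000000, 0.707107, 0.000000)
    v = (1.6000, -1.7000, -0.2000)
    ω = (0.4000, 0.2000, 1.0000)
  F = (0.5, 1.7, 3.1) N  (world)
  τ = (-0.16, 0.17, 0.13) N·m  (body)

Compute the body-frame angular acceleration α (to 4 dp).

gyro term ω×Iω = (-0.0040, -0.0240, 0.0064)
α = I⁻¹(τ − ω×Iω) = (-1.3000, 0.9700, 0.6867)

α = (-1.3000, 0.9700, 0.6867)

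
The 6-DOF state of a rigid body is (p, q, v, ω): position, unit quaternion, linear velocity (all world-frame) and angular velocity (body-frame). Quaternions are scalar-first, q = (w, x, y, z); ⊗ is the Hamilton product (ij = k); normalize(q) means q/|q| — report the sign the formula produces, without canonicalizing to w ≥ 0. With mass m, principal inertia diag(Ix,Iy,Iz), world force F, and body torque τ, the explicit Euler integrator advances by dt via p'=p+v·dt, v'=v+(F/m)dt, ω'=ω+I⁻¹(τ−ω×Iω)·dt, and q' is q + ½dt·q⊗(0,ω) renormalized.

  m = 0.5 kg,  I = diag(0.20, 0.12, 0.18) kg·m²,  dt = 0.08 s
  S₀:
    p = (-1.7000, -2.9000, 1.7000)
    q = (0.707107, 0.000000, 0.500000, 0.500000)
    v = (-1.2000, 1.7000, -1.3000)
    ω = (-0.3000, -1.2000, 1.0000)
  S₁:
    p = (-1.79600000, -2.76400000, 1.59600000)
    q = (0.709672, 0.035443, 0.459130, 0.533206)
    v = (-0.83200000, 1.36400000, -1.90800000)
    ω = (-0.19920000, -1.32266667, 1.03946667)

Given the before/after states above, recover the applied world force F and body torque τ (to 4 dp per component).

rate change Δω = (0.10080000, -0.12266667, 0.03946667)
precession coupling = (-0.0720, -0.0060, -0.0288)
τ = I·(Δω/dt) + ω₀×(Iω₀) = (0.1800, -0.1900, 0.0600)
velocity change Δv = (0.36800000, -0.33600000, -0.60800000)
applied force F = (2.3000, -2.1000, -3.8000)

F = (2.3000, -2.1000, -3.8000)
τ = (0.1800, -0.1900, 0.0600)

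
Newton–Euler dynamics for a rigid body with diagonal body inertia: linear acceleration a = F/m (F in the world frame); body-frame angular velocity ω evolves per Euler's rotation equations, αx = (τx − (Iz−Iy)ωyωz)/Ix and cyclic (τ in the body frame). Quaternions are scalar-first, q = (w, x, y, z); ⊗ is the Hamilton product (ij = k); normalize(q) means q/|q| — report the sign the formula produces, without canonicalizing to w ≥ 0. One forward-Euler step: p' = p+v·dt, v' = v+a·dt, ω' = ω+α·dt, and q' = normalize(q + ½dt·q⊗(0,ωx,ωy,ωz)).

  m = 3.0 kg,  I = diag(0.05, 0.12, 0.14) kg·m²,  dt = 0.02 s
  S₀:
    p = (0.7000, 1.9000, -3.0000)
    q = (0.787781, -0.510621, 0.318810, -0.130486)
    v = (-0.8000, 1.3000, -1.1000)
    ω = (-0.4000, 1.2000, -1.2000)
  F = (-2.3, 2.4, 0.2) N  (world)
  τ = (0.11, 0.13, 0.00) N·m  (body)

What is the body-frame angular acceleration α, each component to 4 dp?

gyro term ω×Iω = (-0.0288, -0.0432, -0.0336)
α = I⁻¹(τ − ω×Iω) = (2.7760, 1.4433, 0.2400)

α = (2.7760, 1.4433, 0.2400)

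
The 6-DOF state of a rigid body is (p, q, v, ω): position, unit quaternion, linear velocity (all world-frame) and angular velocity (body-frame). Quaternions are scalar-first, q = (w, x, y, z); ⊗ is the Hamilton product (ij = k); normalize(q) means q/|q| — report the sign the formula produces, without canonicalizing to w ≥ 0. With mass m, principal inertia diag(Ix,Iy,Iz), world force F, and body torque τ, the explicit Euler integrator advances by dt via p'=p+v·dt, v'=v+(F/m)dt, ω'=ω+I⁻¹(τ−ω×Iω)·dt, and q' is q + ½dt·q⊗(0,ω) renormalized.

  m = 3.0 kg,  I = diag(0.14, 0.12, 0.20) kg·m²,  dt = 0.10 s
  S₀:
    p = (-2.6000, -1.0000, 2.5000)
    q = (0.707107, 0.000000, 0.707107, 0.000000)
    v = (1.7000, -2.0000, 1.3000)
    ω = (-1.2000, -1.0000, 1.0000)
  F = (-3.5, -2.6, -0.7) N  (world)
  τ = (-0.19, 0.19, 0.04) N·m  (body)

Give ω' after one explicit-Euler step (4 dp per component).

ω' = (-1.2786, -0.9017, 1.0320)

precession coupling ω×(Iω) = (-0.0800, 0.0720, -0.0240)
α = I⁻¹(τ − ω×Iω) = (-0.7857, 0.9833, 0.3200)
ω' = ω + α·dt = (-1.2786, -0.9017, 1.0320)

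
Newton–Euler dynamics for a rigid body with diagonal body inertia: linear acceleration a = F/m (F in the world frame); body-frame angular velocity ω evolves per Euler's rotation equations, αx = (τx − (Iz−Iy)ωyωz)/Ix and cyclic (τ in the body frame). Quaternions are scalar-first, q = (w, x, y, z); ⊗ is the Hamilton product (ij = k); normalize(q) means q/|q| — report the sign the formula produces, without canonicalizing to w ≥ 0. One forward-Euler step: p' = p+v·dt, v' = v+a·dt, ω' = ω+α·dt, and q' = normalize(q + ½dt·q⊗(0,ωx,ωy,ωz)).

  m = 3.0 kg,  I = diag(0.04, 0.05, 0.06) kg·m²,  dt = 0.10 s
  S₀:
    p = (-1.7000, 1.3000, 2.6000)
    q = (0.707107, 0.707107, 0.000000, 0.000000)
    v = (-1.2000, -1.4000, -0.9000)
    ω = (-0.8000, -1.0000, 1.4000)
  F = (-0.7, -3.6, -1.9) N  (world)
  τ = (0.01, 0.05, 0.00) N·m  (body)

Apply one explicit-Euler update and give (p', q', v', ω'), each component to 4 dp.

angular accel α = (0.6000, 0.5520, -0.1333)
ω + α·dt = (-0.7400, -0.9448, 1.3867)
Hamilton product q⊗(0,ω) = (0.5656856, -0.5656856, -1.6970568, 0.2828428)
q' = normalize(q + ½dt·q⊗(0,ω)) = (0.7321, 0.6758, -0.0845, 0.0141)
linear accel F/m = (-0.2333, -1.2000, -0.6333)
p' = p + v·dt = (-1.8200, 1.1600, 2.5100)
new velocity v' = (-1.2233, -1.5200, -0.9633)

p' = (-1.8200, 1.1600, 2.5100)
q' = (0.7321, 0.6758, -0.0845, 0.0141)
v' = (-1.2233, -1.5200, -0.9633)
ω' = (-0.7400, -0.9448, 1.3867)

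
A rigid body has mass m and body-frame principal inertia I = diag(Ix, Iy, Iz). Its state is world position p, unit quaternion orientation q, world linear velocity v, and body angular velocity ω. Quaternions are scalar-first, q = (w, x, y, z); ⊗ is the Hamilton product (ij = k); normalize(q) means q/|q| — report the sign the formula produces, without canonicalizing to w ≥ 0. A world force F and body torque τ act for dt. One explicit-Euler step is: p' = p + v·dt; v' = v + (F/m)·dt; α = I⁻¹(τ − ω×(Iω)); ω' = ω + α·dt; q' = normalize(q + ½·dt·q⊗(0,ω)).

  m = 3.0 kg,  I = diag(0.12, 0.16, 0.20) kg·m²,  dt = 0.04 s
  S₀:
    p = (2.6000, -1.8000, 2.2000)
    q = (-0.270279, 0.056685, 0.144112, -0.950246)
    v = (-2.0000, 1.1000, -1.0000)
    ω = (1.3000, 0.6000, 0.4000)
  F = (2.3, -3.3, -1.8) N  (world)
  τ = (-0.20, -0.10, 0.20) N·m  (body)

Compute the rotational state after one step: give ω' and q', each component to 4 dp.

angular accel α = (-1.7467, -0.3650, 0.8440)
ω + α·dt = (1.2301, 0.5854, 0.4338)
2q̇ = q⊗(0,ω) = (0.2199407, 0.2764297, -1.4201612, -0.2614462)
q + ½dt·q⊗(0,ω), renormalized = (-0.2658, 0.0622, 0.1157, -0.9551)

ω' = (1.2301, 0.5854, 0.4338)
q' = (-0.2658, 0.0622, 0.1157, -0.9551)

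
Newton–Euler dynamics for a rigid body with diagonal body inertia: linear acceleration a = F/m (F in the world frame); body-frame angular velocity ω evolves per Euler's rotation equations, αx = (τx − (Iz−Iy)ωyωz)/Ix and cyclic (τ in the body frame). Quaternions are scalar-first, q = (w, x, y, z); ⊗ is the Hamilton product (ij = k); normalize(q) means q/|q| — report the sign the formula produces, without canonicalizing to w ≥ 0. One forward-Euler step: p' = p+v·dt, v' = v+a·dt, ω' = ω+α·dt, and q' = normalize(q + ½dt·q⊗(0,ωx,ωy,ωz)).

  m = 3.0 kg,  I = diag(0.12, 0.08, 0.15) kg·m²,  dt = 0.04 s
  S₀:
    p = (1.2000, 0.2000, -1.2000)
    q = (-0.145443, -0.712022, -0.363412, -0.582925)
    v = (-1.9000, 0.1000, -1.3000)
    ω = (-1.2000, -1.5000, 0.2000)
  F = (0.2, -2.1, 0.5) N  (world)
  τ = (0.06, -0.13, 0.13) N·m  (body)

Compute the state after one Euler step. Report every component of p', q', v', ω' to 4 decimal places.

p' = (1.1240, 0.2040, -1.2520)
q' = (-0.1710, -0.7269, -0.3420, -0.5704)
v' = (-1.8973, 0.0720, -1.2933)
ω' = (-1.1730, -1.5686, 0.2539)

α = I⁻¹(τ − ω×Iω) = (0.6750, -1.7150, 1.3467)
ω' = ω + α·dt = (-1.1730, -1.5686, 0.2539)
Hamilton product q⊗(0,ω) = (-1.2829594, -0.7725383, 1.0600789, 0.6028500)
q + ½dt·q⊗(0,ω), renormalized = (-0.1710, -0.7269, -0.3420, -0.5704)
linear accel F/m = (0.0667, -0.7000, 0.1667)
p' = p + v·dt = (1.1240, 0.2040, -1.2520)
v' = v + a·dt = (-1.8973, 0.0720, -1.2933)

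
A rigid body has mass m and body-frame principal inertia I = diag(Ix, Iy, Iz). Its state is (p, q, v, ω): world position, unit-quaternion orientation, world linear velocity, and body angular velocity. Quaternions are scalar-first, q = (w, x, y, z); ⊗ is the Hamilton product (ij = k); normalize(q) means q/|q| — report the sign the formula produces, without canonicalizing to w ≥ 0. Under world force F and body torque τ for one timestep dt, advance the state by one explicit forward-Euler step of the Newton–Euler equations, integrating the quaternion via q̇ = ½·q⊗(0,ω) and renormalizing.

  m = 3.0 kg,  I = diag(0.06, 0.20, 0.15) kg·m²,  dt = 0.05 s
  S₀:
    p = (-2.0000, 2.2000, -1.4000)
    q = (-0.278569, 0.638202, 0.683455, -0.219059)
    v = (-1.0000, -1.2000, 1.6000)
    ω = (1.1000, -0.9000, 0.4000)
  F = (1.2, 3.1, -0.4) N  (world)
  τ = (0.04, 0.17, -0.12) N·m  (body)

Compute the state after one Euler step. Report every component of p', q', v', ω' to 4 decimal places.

p' = (-2.0500, 2.1400, -1.3200)
q' = (-0.2784, 0.6320, 0.6769, -0.2548)
v' = (-0.9800, -1.1483, 1.5933)
ω' = (1.1183, -0.8476, 0.4062)

ω×(Iω) gyroscopic = (0.0180, -0.0396, -0.1386)
angular accel α = (0.3667, 1.0480, 0.1240)
new body rate ω' = (1.1183, -0.8476, 0.4062)
Hamilton product q⊗(0,ω) = (0.0007109, -0.2301970, -0.2455336, -1.4376099)
updated quaternion q' = (-0.2784, 0.6320, 0.6769, -0.2548)
a = (0.4000, 1.0333, -0.1333)
p' = p + v·dt = (-2.0500, 2.1400, -1.3200)
v' = v + a·dt = (-0.9800, -1.1483, 1.5933)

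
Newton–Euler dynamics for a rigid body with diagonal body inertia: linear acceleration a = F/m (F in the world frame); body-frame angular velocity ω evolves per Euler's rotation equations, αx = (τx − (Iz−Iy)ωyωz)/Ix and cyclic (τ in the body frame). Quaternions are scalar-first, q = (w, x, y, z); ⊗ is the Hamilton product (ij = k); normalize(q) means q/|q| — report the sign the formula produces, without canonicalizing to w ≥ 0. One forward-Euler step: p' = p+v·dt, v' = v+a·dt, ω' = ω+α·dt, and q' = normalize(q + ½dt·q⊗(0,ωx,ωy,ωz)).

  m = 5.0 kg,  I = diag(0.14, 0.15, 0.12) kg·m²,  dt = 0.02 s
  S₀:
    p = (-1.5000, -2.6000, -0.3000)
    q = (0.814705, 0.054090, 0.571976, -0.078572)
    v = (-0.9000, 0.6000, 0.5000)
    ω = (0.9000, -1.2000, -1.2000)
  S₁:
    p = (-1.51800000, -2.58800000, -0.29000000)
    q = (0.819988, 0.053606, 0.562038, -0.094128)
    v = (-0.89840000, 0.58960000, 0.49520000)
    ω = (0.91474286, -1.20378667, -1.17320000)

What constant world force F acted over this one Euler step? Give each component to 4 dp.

F = (0.4000, -2.6000, -1.2000)

v₁ − v₀ = (0.00160000, -0.01040000, -0.00480000)
F = m·Δv/dt = (0.4000, -2.6000, -1.2000)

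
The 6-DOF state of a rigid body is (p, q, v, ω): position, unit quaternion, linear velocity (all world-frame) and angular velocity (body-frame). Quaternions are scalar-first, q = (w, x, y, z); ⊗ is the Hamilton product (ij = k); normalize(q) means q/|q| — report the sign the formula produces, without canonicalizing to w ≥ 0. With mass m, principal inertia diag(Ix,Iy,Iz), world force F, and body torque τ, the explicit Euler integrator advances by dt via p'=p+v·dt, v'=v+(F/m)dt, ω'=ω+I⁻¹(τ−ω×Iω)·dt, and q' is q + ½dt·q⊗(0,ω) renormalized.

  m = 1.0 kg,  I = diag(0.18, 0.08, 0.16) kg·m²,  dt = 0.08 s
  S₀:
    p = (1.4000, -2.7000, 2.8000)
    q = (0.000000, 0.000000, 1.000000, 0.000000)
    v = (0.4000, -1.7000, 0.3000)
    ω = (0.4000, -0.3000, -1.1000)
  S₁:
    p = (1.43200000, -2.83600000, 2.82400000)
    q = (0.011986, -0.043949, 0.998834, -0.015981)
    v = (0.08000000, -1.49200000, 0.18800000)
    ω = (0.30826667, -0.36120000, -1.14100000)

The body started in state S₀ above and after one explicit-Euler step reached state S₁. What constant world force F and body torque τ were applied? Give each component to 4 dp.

ω₁ − ω₀ = (-0.09173333, -0.06120000, -0.04100000)
precession coupling = (0.0264, -0.0088, 0.0120)
I·α + gyro = (-0.1800, -0.0700, -0.0700)
v₁ − v₀ = (-0.32000000, 0.20800000, -0.11200000)
F = m·Δv/dt = (-4.0000, 2.6000, -1.4000)

F = (-4.0000, 2.6000, -1.4000)
τ = (-0.1800, -0.0700, -0.0700)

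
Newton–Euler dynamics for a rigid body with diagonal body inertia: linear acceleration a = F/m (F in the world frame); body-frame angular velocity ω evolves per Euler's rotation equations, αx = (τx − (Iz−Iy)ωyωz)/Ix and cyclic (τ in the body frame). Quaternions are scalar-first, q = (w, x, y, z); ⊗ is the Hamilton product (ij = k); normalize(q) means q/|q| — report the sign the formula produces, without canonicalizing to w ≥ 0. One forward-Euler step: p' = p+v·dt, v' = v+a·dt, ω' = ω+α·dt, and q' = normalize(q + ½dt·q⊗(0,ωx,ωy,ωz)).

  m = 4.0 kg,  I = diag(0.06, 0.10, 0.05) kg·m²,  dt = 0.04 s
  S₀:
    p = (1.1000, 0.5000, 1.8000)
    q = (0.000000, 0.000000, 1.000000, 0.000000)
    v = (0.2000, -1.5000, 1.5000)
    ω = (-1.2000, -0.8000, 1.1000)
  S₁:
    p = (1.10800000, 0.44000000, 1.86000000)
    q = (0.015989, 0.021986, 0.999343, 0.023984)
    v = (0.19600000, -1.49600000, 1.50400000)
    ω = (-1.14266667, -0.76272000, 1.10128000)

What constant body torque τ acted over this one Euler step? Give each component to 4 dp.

rate change Δω = (0.05733333, 0.03728000, 0.00128000)
ω₀×(Iω₀) = (0.0440, -0.0132, 0.0384)
τ = I·(Δω/dt) + ω₀×(Iω₀) = (0.1300, 0.0800, 0.0400)

τ = (0.1300, 0.0800, 0.0400)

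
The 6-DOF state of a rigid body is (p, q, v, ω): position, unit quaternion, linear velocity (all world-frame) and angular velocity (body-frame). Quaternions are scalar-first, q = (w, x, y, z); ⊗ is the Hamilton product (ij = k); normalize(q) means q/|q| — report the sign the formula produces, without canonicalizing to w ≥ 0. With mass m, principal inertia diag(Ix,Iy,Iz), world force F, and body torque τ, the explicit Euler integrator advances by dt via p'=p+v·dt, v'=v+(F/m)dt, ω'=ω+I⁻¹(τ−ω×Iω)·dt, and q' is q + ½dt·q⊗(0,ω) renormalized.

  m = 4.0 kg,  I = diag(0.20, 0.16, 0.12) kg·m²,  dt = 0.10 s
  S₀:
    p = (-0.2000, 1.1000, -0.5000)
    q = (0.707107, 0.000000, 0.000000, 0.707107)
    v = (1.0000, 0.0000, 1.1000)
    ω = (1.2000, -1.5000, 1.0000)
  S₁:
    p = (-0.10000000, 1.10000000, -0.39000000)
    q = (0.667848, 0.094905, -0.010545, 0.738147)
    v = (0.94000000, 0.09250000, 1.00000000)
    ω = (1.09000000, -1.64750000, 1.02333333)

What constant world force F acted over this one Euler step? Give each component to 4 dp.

v₁ − v₀ = (-0.06000000, 0.09250000, -0.10000000)
m·(v₁−v₀)/dt = (-2.4000, 3.7000, -4.0000)

F = (-2.4000, 3.7000, -4.0000)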